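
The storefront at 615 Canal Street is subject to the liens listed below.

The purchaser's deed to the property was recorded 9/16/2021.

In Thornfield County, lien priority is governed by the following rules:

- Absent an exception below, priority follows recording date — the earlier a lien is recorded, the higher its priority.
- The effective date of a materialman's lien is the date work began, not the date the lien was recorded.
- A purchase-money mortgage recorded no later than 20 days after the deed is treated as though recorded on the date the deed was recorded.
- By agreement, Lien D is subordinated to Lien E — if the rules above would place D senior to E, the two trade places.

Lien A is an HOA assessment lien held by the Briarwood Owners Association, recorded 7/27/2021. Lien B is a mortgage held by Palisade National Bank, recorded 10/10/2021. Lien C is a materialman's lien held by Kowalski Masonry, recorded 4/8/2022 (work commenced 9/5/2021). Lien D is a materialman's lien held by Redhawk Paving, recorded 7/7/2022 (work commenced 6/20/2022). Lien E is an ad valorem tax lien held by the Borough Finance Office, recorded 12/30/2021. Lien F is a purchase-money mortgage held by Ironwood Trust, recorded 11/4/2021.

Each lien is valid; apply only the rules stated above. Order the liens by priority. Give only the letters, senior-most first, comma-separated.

Effective dates: C is treated as recorded 9/5/2021, the work-commencement date; D relates back to 6/20/2022 (work commenced); F missed the 20-day window (49 days after the deed), so its recording date stands.
By effective date: A (7/27/2021), C (9/5/2021), B (10/10/2021), F (11/4/2021), E (12/30/2021), D (6/20/2022).
D already ranks below E; the subordination has no effect.

A, C, B, F, E, D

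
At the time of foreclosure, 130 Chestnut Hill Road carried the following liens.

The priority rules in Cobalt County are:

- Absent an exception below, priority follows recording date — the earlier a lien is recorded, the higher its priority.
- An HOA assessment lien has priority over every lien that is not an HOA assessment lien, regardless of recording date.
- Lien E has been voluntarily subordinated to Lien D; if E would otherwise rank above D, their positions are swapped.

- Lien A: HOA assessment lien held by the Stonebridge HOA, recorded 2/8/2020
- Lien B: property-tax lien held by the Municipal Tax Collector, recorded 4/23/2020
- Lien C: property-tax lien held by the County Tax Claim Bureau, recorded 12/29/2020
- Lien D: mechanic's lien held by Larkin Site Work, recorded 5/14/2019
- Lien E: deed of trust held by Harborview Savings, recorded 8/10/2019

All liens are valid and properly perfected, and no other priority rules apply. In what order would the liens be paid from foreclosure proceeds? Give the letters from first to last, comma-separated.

A is an HOA assessment lien, so it outranks all other liens regardless of date.
Among the remaining liens, by effective date: D (5/14/2019), E (8/10/2019), B (4/23/2020), C (12/29/2020).
E is already junior to D, so the subordination agreement changes nothing.

A, D, E, B, C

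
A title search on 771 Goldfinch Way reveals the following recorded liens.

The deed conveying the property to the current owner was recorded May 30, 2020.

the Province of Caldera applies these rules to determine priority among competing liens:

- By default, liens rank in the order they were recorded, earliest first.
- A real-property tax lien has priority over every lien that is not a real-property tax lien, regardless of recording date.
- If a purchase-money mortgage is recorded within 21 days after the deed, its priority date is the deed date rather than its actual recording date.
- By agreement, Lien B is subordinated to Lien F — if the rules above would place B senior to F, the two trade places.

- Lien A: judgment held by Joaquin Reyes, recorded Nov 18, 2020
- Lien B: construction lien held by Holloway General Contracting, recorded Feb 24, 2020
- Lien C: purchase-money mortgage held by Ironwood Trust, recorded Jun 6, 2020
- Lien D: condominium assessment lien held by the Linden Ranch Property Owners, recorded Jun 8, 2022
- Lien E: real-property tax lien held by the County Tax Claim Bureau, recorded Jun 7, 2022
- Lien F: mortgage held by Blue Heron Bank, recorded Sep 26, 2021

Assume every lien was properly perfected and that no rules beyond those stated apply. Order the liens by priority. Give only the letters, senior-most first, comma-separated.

Effective dates after the stated exceptions: C relates back to the deed date May 30, 2020.
E is a real-property tax lien, so it outranks all other liens regardless of date.
The other liens, earliest effective date first: B (Feb 24, 2020), C (May 30, 2020), A (Nov 18, 2020), F (Sep 26, 2021), D (Jun 8, 2022).
Because B would otherwise rank above F, the subordination swaps them.

E, F, C, A, B, D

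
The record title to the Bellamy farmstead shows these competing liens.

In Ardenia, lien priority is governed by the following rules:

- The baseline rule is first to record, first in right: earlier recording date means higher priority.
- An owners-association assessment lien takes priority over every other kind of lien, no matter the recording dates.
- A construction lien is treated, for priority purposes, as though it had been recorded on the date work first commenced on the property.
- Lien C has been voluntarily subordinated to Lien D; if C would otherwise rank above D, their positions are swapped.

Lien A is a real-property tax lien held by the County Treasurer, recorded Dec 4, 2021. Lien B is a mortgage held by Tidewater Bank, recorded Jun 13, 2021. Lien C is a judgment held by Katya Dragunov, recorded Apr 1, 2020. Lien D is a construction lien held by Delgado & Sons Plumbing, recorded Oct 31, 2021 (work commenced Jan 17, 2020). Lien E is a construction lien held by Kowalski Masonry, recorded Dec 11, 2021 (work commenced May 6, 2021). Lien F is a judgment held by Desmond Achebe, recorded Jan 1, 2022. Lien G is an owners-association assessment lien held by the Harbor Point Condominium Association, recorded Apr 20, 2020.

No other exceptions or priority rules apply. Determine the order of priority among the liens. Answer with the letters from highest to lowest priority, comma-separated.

Adjusting effective dates: D relates back to Jan 17, 2020 (work commenced); E relates back to May 6, 2021 (work commenced).
G is an owners-association assessment lien and takes priority over every other lien.
Among the remaining liens, by effective date: D (Jan 17, 2020), C (Apr 1, 2020), E (May 6, 2021), B (Jun 13, 2021), A (Dec 4, 2021), F (Jan 1, 2022).
C is already junior to D, so the subordination agreement changes nothing.

G, D, C, E, B, A, F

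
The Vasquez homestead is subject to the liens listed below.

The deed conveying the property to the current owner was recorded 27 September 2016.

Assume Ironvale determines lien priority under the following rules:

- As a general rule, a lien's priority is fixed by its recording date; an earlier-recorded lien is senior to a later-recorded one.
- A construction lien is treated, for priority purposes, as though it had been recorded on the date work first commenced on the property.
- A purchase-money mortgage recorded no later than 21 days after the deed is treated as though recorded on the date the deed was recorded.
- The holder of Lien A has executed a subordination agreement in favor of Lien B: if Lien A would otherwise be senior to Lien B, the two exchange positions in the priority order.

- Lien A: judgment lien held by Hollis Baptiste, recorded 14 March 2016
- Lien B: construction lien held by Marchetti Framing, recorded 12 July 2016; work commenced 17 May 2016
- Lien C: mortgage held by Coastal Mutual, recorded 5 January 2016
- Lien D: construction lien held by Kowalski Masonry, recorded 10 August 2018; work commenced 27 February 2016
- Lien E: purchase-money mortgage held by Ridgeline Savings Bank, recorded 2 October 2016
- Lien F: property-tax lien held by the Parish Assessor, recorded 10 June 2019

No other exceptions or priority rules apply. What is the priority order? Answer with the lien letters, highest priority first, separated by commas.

Effective dates after the stated exceptions: B is treated as recorded 17 May 2016, the work-commencement date; D's effective date is 27 February 2016, when work began; E's effective date is the deed date, 27 September 2016.
Ordering by effective date: C (5 January 2016), D (27 February 2016), A (14 March 2016), B (17 May 2016), E (27 September 2016), F (10 June 2019).
A would otherwise be senior to B, so under the subordination agreement A and B exchange positions.

C, D, B, A, E, F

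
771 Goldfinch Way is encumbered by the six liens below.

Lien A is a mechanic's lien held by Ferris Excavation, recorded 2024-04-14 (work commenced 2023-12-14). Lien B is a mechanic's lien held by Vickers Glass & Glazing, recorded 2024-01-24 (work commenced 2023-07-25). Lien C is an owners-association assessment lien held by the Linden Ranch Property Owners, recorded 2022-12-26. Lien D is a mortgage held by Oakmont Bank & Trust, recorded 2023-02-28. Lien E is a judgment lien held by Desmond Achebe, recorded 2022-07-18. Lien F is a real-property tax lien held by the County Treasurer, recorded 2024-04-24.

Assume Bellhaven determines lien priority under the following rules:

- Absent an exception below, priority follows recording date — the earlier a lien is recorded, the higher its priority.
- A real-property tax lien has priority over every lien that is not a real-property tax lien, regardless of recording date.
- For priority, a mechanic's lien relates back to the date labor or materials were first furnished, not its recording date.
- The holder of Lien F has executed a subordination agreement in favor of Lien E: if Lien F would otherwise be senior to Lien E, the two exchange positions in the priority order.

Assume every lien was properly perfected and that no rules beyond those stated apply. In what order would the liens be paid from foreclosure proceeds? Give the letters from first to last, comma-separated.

E, F, C, D, B, A

Adjusting effective dates: A relates back to 2023-12-14 (work commenced); B relates back to 2023-07-25 (work commenced).
F, as a real-property tax lien, has superpriority and ranks first.
The other liens, earliest effective date first: E (2022-07-18), C (2022-12-26), D (2023-02-28), B (2023-07-25), A (2023-12-14).
F is senior to E before the subordination, so the two trade places.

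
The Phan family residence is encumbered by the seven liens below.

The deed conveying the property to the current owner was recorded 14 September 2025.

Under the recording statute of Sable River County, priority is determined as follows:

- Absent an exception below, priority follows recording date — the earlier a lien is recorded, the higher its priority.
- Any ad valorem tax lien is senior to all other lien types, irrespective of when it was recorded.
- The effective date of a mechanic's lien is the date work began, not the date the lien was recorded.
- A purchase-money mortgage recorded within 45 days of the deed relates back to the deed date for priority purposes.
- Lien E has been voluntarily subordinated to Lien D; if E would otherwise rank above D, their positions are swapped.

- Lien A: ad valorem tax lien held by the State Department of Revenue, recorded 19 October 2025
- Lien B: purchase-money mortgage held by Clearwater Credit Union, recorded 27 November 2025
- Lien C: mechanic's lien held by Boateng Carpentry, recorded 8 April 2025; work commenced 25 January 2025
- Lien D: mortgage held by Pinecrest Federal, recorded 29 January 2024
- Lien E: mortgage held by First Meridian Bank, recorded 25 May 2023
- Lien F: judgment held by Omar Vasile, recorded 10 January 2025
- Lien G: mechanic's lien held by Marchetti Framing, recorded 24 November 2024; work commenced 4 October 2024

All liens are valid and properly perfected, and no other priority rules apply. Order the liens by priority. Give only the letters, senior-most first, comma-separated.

Effective dates after the stated exceptions: B missed the 45-day window (74 days after the deed), so its recording date stands; C relates back to 25 January 2025 (work commenced); G relates back to 4 October 2024 (work commenced).
A is an ad valorem tax lien and takes priority over every other lien.
Among the remaining liens, by effective date: E (25 May 2023), D (29 January 2024), G (4 October 2024), F (10 January 2025), C (25 January 2025), B (27 November 2025).
Because E would otherwise rank above D, the subordination swaps them.

A, D, E, G, F, C, B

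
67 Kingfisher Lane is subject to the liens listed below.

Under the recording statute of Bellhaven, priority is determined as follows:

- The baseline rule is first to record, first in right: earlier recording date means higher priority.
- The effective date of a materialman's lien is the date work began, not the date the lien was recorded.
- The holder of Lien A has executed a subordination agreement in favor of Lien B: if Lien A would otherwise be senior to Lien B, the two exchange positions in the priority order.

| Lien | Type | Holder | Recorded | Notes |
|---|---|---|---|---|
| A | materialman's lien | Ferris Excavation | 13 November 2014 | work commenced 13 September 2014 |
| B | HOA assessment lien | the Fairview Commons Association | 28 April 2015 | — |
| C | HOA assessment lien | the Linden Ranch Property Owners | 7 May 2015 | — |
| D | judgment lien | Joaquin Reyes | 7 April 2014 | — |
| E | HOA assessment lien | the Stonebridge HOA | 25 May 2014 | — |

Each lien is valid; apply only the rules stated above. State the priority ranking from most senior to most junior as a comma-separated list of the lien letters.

Effective dates after the stated exceptions: A is treated as recorded 13 September 2014, the work-commencement date.
Sorted by effective date: D (7 April 2014), E (25 May 2014), A (13 September 2014), B (28 April 2015), C (7 May 2015).
Because A would otherwise rank above B, the subordination swaps them.

D, E, B, A, C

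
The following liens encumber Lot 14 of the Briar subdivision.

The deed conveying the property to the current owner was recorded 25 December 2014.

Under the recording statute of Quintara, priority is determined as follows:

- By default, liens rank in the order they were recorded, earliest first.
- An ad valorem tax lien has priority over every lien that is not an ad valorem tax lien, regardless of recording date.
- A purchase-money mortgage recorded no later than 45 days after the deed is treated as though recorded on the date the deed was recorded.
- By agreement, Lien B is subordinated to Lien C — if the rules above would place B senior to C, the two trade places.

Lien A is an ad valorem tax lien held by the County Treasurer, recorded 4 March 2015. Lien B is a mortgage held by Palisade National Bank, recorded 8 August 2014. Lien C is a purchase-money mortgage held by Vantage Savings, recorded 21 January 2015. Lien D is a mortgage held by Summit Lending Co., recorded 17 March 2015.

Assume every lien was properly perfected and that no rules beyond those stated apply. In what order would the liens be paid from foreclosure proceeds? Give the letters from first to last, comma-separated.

Effective dates after the stated exceptions: C's effective date is the deed date, 25 December 2014.
As an ad valorem tax lien, A is senior to every other lien.
The other liens, earliest effective date first: B (8 August 2014), C (25 December 2014), D (17 March 2015).
Because B would otherwise rank above C, the subordination swaps them.

A, C, B, D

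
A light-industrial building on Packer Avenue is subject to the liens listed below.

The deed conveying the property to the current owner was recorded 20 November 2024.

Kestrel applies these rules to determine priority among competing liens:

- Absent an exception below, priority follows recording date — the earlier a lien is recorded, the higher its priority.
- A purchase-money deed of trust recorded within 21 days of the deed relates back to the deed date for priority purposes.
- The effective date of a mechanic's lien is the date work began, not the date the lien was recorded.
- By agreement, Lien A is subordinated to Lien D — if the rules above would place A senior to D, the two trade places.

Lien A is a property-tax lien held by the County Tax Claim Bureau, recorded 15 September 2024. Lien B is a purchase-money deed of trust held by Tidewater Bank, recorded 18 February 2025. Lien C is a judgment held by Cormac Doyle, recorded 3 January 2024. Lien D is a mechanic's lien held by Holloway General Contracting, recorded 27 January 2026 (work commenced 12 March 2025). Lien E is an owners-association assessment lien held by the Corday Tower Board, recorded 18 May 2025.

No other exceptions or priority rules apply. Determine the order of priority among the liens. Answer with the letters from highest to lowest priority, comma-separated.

Effective dates: B missed the 21-day window (90 days after the deed), so its recording date stands; D is treated as recorded 12 March 2025, the work-commencement date.
Sorted by effective date: C (3 January 2024), A (15 September 2024), B (18 February 2025), D (12 March 2025), E (18 May 2025).
Because A would otherwise rank above D, the subordination swaps them.

C, D, B, A, E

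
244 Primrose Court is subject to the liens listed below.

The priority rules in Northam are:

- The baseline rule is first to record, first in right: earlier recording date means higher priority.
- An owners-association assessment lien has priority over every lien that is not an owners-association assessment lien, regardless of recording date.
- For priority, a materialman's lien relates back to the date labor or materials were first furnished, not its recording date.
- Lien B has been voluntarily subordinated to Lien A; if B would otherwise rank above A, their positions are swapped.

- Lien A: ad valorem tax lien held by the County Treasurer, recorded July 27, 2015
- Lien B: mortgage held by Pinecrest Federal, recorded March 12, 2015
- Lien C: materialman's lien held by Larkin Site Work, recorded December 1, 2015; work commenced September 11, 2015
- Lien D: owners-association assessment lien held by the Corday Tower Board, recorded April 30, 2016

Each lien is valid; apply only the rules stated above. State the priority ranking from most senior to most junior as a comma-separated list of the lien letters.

First, effective dates: C's effective date is September 11, 2015, when work began.
D is an owners-association assessment lien and takes priority over every other lien.
The other liens, earliest effective date first: B (March 12, 2015), A (July 27, 2015), C (September 11, 2015).
The subordination applies — B was senior to A — so B and A swap.

D, A, B, C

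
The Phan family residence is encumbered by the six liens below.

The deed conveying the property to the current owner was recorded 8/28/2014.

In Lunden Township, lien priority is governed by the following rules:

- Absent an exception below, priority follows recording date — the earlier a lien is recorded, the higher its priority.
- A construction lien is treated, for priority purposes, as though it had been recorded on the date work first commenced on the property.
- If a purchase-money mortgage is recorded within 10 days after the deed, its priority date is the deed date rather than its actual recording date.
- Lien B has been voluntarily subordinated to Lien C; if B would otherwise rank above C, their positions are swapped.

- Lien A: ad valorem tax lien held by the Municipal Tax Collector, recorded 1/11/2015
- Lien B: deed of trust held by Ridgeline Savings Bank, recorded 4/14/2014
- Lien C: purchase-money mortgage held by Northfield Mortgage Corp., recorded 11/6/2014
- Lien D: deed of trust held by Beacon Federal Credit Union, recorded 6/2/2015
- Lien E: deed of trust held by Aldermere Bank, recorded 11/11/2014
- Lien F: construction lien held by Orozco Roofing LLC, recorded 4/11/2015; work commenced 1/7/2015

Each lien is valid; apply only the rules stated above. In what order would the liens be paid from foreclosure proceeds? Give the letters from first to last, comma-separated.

C, B, E, F, A, D

Adjusting effective dates: C missed the 10-day window (70 days after the deed), so its recording date stands; F is treated as recorded 1/7/2015, the work-commencement date.
Ordering by effective date: B (4/14/2014), C (11/6/2014), E (11/11/2014), F (1/7/2015), A (1/11/2015), D (6/2/2015).
The subordination applies — B was senior to C — so B and C swap.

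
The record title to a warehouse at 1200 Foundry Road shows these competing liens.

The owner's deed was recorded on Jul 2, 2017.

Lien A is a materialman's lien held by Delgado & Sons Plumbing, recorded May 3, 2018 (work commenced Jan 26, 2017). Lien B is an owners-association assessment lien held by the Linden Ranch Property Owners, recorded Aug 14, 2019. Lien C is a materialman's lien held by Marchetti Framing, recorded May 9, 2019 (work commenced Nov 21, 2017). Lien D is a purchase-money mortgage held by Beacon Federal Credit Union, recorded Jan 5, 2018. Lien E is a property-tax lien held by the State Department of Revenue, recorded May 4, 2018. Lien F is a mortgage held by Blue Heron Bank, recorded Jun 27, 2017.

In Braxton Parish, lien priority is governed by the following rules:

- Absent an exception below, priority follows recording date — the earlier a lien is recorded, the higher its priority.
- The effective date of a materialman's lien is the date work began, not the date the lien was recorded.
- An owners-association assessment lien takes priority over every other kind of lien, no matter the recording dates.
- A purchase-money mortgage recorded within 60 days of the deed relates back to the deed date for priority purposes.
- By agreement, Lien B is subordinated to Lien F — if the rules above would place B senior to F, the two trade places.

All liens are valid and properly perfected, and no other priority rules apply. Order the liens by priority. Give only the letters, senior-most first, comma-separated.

F, A, B, C, D, E

First, effective dates: A's effective date is Jan 26, 2017, when work began; C relates back to Nov 21, 2017 (work commenced); D missed the 60-day window (187 days after the deed), so its recording date stands.
As an owners-association assessment lien, B is senior to every other lien.
Remaining liens by effective date: A (Jan 26, 2017), F (Jun 27, 2017), C (Nov 21, 2017), D (Jan 5, 2018), E (May 4, 2018).
B would otherwise be senior to F, so under the subordination agreement B and F exchange positions.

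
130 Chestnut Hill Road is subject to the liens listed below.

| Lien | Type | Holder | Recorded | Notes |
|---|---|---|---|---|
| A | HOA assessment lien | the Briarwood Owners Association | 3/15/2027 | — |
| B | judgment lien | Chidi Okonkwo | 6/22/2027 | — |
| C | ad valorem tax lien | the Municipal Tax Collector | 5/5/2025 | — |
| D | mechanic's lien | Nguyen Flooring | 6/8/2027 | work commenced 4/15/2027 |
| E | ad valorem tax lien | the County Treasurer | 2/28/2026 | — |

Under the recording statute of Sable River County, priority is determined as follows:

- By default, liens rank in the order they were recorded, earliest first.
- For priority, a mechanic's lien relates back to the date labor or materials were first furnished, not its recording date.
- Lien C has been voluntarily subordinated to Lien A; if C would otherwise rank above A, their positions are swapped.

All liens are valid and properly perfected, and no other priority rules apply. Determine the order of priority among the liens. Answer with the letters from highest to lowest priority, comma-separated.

A, E, C, D, B

Adjusting effective dates: D is treated as recorded 4/15/2027, the work-commencement date.
Sorted by effective date: C (5/5/2025), E (2/28/2026), A (3/15/2027), D (4/15/2027), B (6/22/2027).
C is senior to A before the subordination, so the two trade places.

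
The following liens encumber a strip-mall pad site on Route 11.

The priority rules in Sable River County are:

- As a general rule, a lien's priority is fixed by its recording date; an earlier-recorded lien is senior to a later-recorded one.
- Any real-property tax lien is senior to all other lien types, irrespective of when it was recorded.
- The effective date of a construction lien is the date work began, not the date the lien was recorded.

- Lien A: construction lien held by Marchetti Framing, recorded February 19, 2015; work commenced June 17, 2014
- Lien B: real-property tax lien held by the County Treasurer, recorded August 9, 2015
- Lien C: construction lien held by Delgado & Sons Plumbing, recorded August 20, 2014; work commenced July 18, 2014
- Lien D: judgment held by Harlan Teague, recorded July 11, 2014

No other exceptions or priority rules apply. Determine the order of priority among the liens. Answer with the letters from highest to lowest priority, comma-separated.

B, A, D, C

Adjusting effective dates: A is treated as recorded June 17, 2014, the work-commencement date; C is treated as recorded July 18, 2014, the work-commencement date.
B is a real-property tax lien and takes priority over every other lien.
The other liens, earliest effective date first: A (June 17, 2014), D (July 11, 2014), C (July 18, 2014).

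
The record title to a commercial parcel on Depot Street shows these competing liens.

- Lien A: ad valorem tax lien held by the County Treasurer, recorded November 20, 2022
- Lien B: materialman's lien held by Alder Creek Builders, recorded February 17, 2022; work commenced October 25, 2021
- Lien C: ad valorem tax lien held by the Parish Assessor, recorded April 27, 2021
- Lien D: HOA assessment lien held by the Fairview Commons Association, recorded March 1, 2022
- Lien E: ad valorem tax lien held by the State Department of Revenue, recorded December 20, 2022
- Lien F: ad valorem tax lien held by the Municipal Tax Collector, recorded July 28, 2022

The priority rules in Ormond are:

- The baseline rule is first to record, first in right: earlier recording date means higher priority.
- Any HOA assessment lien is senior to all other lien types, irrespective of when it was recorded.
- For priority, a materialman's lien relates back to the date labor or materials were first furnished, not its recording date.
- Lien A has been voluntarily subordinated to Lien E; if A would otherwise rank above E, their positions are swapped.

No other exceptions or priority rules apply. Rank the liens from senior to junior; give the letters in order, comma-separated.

D, C, B, F, E, A

Effective dates: B relates back to October 25, 2021 (work commenced).
D is an HOA assessment lien and takes priority over every other lien.
Ordering the rest by effective date: C (April 27, 2021), B (October 25, 2021), F (July 28, 2022), A (November 20, 2022), E (December 20, 2022).
The subordination applies — A was senior to E — so A and E swap.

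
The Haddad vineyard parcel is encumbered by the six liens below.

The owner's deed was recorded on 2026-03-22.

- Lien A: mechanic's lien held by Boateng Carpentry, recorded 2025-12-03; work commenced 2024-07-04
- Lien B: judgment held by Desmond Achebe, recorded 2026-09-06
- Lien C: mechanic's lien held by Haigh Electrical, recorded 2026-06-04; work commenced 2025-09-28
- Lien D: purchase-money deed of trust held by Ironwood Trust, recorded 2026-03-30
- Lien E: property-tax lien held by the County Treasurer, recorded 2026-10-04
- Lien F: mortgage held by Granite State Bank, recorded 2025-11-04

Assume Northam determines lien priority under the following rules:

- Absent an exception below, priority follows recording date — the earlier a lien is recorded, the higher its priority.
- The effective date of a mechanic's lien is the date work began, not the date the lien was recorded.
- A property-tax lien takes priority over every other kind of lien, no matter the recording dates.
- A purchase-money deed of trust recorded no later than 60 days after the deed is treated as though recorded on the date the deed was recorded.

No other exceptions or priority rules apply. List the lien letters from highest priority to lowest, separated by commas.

First, effective dates: A relates back to 2024-07-04 (work commenced); C relates back to 2025-09-28 (work commenced); D's effective date is the deed date, 2026-03-22.
E is a property-tax lien and takes priority over every other lien.
Ordering the rest by effective date: A (2024-07-04), C (2025-09-28), F (2025-11-04), D (2026-03-22), B (2026-09-06).

E, A, C, F, D, B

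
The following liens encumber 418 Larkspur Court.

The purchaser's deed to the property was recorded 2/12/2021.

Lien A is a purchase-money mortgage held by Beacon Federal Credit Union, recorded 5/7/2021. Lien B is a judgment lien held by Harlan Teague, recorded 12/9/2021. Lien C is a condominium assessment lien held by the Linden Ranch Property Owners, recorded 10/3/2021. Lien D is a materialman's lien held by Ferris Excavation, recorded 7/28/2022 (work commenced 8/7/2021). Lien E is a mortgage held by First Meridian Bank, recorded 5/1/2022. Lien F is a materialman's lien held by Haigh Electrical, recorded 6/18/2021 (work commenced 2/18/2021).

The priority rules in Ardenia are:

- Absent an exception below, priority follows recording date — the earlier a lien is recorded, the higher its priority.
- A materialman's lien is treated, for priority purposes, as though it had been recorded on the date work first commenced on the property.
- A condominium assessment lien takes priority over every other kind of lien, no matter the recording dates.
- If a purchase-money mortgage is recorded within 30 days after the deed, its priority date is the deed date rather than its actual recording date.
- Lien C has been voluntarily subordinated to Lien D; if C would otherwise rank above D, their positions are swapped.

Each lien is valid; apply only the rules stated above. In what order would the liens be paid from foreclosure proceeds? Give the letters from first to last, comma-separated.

D, F, A, C, B, E

Effective dates: A was recorded 84 days after the deed — beyond 30 days — so no relation-back applies; D relates back to 8/7/2021 (work commenced); F's effective date is 2/18/2021, when work began.
C, as a condominium assessment lien, has superpriority and ranks first.
Ordering the rest by effective date: F (2/18/2021), A (5/7/2021), D (8/7/2021), B (12/9/2021), E (5/1/2022).
The subordination applies — C was senior to D — so C and D swap.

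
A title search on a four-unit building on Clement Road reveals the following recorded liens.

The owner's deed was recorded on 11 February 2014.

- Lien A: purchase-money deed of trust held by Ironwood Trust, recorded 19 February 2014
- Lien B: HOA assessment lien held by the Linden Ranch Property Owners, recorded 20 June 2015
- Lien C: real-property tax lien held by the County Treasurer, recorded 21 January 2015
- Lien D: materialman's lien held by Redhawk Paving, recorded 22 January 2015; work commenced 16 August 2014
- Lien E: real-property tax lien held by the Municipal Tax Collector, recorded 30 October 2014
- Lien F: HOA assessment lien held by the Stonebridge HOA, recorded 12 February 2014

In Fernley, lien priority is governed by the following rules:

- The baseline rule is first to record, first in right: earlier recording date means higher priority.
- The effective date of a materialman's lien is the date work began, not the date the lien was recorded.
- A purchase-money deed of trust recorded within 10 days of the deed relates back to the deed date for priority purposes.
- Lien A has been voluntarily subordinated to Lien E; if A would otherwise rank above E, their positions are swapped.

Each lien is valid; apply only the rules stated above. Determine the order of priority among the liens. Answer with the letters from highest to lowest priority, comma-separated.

E, F, D, A, C, B

Adjusting effective dates: A was recorded within the 10-day window, so its effective date is the deed date 11 February 2014; D's effective date is 16 August 2014, when work began.
By effective date, earliest first: A (11 February 2014), F (12 February 2014), D (16 August 2014), E (30 October 2014), C (21 January 2015), B (20 June 2015).
A would otherwise be senior to E, so under the subordination agreement A and E exchange positions.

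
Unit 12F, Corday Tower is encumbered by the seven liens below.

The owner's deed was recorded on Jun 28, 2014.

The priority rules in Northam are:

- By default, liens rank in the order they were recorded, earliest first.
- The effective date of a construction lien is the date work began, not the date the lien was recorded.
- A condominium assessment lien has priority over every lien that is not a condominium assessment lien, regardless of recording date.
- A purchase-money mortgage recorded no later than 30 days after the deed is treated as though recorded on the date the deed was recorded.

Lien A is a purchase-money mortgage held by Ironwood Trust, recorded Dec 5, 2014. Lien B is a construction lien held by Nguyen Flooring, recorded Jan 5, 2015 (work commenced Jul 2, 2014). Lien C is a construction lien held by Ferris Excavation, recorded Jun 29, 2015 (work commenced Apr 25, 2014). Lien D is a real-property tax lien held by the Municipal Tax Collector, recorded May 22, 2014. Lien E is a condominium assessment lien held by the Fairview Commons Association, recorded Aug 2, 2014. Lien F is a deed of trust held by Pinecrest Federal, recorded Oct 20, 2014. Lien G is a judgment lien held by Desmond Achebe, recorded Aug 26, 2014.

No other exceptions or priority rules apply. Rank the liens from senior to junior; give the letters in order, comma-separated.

E, C, D, B, G, F, A

Adjusting effective dates: A missed the 30-day window (160 days after the deed), so its recording date stands; B's effective date is Jul 2, 2014, when work began; C's effective date is Apr 25, 2014, when work began.
As a condominium assessment lien, E is senior to every other lien.
Remaining liens by effective date: C (Apr 25, 2014), D (May 22, 2014), B (Jul 2, 2014), G (Aug 26, 2014), F (Oct 20, 2014), A (Dec 5, 2014).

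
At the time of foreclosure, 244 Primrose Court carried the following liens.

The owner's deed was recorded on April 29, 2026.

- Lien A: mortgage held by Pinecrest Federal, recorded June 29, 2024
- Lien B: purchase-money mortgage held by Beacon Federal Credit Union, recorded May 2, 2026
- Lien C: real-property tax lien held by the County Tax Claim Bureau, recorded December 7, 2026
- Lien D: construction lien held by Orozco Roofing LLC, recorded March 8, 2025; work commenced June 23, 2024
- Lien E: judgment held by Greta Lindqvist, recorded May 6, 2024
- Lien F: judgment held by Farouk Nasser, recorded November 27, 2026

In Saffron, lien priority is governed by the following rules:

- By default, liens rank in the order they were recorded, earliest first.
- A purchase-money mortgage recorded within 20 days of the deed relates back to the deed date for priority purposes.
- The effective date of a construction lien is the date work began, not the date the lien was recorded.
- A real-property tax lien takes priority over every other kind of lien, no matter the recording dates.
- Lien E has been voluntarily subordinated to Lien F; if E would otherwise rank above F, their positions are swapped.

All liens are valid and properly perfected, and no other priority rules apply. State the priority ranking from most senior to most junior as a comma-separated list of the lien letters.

C, F, D, A, B, E

Adjusting effective dates: B relates back to the deed date April 29, 2026; D's effective date is June 23, 2024, when work began.
C is a real-property tax lien and takes priority over every other lien.
Ordering the rest by effective date: E (May 6, 2024), D (June 23, 2024), A (June 29, 2024), B (April 29, 2026), F (November 27, 2026).
E is senior to F before the subordination, so the two trade places.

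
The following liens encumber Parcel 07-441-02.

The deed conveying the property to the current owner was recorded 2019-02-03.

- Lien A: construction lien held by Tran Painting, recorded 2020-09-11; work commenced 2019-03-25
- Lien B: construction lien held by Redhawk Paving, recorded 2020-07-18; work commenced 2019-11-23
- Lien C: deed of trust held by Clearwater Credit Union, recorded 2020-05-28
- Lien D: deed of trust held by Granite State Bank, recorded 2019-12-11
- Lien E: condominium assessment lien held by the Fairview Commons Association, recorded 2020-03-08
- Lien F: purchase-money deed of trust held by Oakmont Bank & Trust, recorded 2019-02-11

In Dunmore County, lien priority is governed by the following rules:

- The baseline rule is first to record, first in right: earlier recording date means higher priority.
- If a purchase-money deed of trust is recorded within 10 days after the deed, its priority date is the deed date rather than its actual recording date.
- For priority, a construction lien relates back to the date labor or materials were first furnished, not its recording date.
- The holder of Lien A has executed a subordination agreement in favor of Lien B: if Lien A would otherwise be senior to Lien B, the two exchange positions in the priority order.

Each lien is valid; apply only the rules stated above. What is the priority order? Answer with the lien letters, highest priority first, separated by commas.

Effective dates: A is treated as recorded 2019-03-25, the work-commencement date; B relates back to 2019-11-23 (work commenced); F was recorded within the 10-day window, so its effective date is the deed date 2019-02-03.
By effective date: F (2019-02-03), A (2019-03-25), B (2019-11-23), D (2019-12-11), E (2020-03-08), C (2020-05-28).
Because A would otherwise rank above B, the subordination swaps them.

F, B, A, D, E, C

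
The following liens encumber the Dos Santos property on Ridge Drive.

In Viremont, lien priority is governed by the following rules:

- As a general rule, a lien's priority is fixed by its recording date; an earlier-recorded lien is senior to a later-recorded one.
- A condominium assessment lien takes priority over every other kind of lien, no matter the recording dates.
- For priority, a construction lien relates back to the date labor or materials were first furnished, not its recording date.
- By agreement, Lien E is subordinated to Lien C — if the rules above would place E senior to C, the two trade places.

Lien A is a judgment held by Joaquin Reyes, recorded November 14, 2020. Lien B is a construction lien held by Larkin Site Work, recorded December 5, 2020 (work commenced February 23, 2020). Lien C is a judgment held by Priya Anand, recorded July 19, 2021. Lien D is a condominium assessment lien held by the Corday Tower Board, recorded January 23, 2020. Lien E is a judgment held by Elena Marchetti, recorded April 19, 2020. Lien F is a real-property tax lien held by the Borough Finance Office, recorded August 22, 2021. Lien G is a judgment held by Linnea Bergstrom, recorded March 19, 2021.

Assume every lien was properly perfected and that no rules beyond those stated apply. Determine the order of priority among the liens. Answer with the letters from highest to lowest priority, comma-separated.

D, B, C, A, G, E, F

Effective dates: B is treated as recorded February 23, 2020, the work-commencement date.
D, as a condominium assessment lien, has superpriority and ranks first.
The other liens, earliest effective date first: B (February 23, 2020), E (April 19, 2020), A (November 14, 2020), G (March 19, 2021), C (July 19, 2021), F (August 22, 2021).
E is senior to C before the subordination, so the two trade places.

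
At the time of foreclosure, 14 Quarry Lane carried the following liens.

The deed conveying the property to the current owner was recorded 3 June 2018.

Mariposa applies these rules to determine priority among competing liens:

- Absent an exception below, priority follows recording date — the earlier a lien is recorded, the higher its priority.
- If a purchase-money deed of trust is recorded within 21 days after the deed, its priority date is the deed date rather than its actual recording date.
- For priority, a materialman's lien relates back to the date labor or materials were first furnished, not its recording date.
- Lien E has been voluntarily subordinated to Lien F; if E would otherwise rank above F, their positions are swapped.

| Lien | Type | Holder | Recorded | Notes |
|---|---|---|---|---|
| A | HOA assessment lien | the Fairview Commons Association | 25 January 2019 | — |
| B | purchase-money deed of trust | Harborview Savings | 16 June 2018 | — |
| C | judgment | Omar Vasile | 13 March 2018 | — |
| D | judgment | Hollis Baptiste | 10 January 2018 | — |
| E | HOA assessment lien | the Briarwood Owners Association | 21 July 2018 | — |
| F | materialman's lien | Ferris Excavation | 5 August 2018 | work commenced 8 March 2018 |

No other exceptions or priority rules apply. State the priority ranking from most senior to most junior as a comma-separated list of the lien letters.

D, F, C, B, E, A

Effective dates: B was recorded within the 21-day window, so its effective date is the deed date 3 June 2018; F's effective date is 8 March 2018, when work began.
Sorted by effective date: D (10 January 2018), F (8 March 2018), C (13 March 2018), B (3 June 2018), E (21 July 2018), A (25 January 2019).
E already ranks below F; the subordination has no effect.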